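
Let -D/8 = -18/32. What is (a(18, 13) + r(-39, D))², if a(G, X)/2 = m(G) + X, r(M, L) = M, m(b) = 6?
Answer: 1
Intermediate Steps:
D = 9/2 (D = -(-144)/32 = -8*(-9/16) = 9/2 ≈ 4.5000)
a(G, X) = 12 + 2*X (a(G, X) = 2*(6 + X) = 12 + 2*X)
(a(18, 13) + r(-39, D))² = ((12 + 2*13) - 39)² = ((12 + 26) - 39)² = (38 - 39)² = (-1)² = 1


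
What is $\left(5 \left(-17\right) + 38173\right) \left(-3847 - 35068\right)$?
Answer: $-1482194520$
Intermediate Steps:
$\left(5 \left(-17\right) + 38173\right) \left(-3847 - 35068\right) = \left(-85 + 38173\right) \left(-38915\right) = 38088 \left(-38915\right) = -1482194520$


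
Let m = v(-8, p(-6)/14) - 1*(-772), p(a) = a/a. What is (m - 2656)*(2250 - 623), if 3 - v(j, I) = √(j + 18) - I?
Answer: -42843791/14 - 1627*√10 ≈ -3.0654e+6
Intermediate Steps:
p(a) = 1
v(j, I) = 3 + I - √(18 + j) (v(j, I) = 3 - (√(j + 18) - I) = 3 - (√(18 + j) - I) = 3 + (I - √(18 + j)) = 3 + I - √(18 + j))
m = 10851/14 - √10 (m = (3 + 1/14 - √(18 - 8)) - 1*(-772) = (3 + 1*(1/14) - √10) + 772 = (3 + 1/14 - √10) + 772 = (43/14 - √10) + 772 = 10851/14 - √10 ≈ 771.91)
(m - 2656)*(2250 - 623) = ((10851/14 - √10) - 2656)*(2250 - 623) = (-26333/14 - √10)*1627 = -42843791/14 - 1627*√10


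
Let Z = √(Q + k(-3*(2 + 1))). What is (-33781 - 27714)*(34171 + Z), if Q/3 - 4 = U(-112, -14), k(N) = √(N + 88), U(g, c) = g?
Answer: -2101345645 - 61495*I*√(324 - √79) ≈ -2.1013e+9 - 1.0916e+6*I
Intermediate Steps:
k(N) = √(88 + N)
Q = -324 (Q = 12 + 3*(-112) = 12 - 336 = -324)
Z = √(-324 + √79) (Z = √(-324 + √(88 - 3*(2 + 1))) = √(-324 + √(88 - 3*3)) = √(-324 + √(88 - 9)) = √(-324 + √79) ≈ 17.751*I)
(-33781 - 27714)*(34171 + Z) = (-33781 - 27714)*(34171 + √(-324 + √79)) = -61495*(34171 + √(-324 + √79)) = -2101345645 - 61495*√(-324 + √79)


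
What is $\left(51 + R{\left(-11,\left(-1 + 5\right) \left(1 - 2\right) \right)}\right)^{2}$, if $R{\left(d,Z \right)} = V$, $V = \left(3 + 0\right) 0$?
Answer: $2601$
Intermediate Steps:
$V = 0$ ($V = 3 \cdot 0 = 0$)
$R{\left(d,Z \right)} = 0$
$\left(51 + R{\left(-11,\left(-1 + 5\right) \left(1 - 2\right) \right)}\right)^{2} = \left(51 + 0\right)^{2} = 51^{2} = 2601$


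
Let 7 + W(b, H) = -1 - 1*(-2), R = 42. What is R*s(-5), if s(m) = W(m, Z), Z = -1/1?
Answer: -252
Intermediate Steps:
Z = -1 (Z = -1*1 = -1)
W(b, H) = -6 (W(b, H) = -7 + (-1 - 1*(-2)) = -7 + (-1 + 2) = -7 + 1 = -6)
s(m) = -6
R*s(-5) = 42*(-6) = -252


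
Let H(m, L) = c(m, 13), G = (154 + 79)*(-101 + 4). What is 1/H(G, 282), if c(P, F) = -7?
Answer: -1/7 ≈ -0.14286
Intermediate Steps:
G = -22601 (G = 233*(-97) = -22601)
H(m, L) = -7
1/H(G, 282) = 1/(-7) = -1/7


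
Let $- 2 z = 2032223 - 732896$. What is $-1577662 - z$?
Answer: $- \frac{1855997}{2} \approx -9.28 \cdot 10^{5}$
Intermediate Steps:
$z = - \frac{1299327}{2}$ ($z = - \frac{2032223 - 732896}{2} = \left(- \frac{1}{2}\right) 1299327 = - \frac{1299327}{2} \approx -6.4966 \cdot 10^{5}$)
$-1577662 - z = -1577662 - - \frac{1299327}{2} = -1577662 + \frac{1299327}{2} = - \frac{1855997}{2}$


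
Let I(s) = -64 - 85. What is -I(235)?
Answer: 149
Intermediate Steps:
I(s) = -149
-I(235) = -1*(-149) = 149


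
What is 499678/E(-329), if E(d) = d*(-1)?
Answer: 499678/329 ≈ 1518.8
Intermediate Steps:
E(d) = -d
499678/E(-329) = 499678/((-1*(-329))) = 499678/329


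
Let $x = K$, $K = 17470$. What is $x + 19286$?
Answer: $36756$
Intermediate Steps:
$x = 17470$
$x + 19286 = 17470 + 19286 = 36756$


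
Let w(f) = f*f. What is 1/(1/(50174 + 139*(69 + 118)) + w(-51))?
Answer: 76167/198110368 ≈ 0.00038447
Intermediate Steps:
w(f) = f**2
1/(1/(50174 + 139*(69 + 118)) + w(-51)) = 1/(1/(50174 + 139*(69 + 118)) + (-51)**2) = 1/(1/(50174 + 139*187) + 2601) = 1/(1/(50174 + 25993) + 2601) = 1/(1/76167 + 2601) = 1/(198110368/76167) = 76167/198110368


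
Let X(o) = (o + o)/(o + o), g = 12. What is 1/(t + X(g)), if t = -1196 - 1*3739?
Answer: -1/4934 ≈ -0.00020268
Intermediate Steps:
X(o) = 1 (X(o) = (2*o)/((2*o)) = (2*o)*(1/(2*o)) = 1)
t = -4935 (t = -1196 - 3739 = -4935)
1/(t + X(g)) = 1/(-4935 + 1) = 1/(-4934) = -1/4934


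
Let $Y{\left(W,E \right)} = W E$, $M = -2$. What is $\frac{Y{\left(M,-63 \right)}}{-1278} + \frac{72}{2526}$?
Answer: $- \frac{2095}{29891} \approx -0.070088$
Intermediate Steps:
$Y{\left(W,E \right)} = E W$
$\frac{Y{\left(M,-63 \right)}}{-1278} + \frac{72}{2526} = \frac{\left(-63\right) \left(-2\right)}{-1278} + \frac{72}{2526} = 126 \left(- \frac{1}{1278}\right) + 72 \cdot \frac{1}{2526} = - \frac{7}{71} + \frac{12}{421} = - \frac{2095}{29891}$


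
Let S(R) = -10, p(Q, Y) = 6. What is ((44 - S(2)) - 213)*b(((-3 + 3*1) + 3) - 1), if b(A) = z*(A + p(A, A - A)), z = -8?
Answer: 10176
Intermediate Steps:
b(A) = -48 - 8*A (b(A) = -8*(A + 6) = -8*(6 + A) = -48 - 8*A)
((44 - S(2)) - 213)*b(((-3 + 3*1) + 3) - 1) = ((44 - 1*(-10)) - 213)*(-48 - 8*(((-3 + 3*1) + 3) - 1)) = ((44 + 10) - 213)*(-48 - 8*(((-3 + 3) + 3) - 1)) = (54 - 213)*(-48 - 8*((0 + 3) - 1)) = -159*(-48 - 8*(3 - 1)) = -159*(-48 - 8*2) = -159*(-48 - 16) = -159*(-64) = 10176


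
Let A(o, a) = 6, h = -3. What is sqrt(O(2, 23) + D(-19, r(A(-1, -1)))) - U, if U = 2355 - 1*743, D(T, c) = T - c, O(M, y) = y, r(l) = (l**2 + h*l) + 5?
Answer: -1612 + I*sqrt(19) ≈ -1612.0 + 4.3589*I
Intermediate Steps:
r(l) = 5 + l**2 - 3*l (r(l) = (l**2 - 3*l) + 5 = 5 + l**2 - 3*l)
U = 1612 (U = 2355 - 743 = 1612)
sqrt(O(2, 23) + D(-19, r(A(-1, -1)))) - U = sqrt(23 + (-19 - (5 + 6**2 - 3*6))) - 1*1612 = sqrt(23 + (-19 - (5 + 36 - 18))) - 1612 = sqrt(23 + (-19 - 1*23)) - 1612 = sqrt(23 + (-19 - 23)) - 1612 = sqrt(23 - 42) - 1612 = sqrt(-19) - 1612 = I*sqrt(19) - 1612 = -1612 + I*sqrt(19)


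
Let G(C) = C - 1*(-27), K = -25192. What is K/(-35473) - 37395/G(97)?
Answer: -1323389027/4398652 ≈ -300.86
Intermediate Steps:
G(C) = 27 + C (G(C) = C + 27 = 27 + C)
K/(-35473) - 37395/G(97) = -25192/(-35473) - 37395/(27 + 97) = -25192*(-1/35473) - 37395/124 = 25192/35473 - 37395*1/124 = 25192/35473 - 37395/124 = -1323389027/4398652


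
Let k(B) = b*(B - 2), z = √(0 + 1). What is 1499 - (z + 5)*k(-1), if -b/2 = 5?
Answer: 1319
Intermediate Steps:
b = -10 (b = -2*5 = -10)
z = 1 (z = √1 = 1)
k(B) = 20 - 10*B (k(B) = -10*(B - 2) = -10*(-2 + B) = 20 - 10*B)
1499 - (z + 5)*k(-1) = 1499 - (1 + 5)*(20 - 10*(-1)) = 1499 - 6*(20 + 10) = 1499 - 6*30 = 1499 - 1*180 = 1499 - 180 = 1319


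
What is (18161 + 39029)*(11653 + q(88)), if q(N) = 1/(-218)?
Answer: 72641394035/109 ≈ 6.6643e+8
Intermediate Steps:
q(N) = -1/218
(18161 + 39029)*(11653 + q(88)) = (18161 + 39029)*(11653 - 1/218) = 57190*(2540353/218) = 72641394035/109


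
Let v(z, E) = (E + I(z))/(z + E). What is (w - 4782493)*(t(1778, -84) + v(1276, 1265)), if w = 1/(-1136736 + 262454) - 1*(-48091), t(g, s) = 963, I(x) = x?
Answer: -1995095580593930/437141 ≈ -4.5640e+9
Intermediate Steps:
v(z, E) = 1 (v(z, E) = (E + z)/(z + E) = (E + z)/(E + z) = 1)
w = 42045095661/874282 (w = 1/(-874282) + 48091 = -1/874282 + 48091 = 42045095661/874282 ≈ 48091.)
(w - 4782493)*(t(1778, -84) + v(1276, 1265)) = (42045095661/874282 - 4782493)*(963 + 1) = -4139202449365/874282*964 = -1995095580593930/437141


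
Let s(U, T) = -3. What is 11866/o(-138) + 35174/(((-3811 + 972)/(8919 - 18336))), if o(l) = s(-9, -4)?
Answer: 960013100/8517 ≈ 1.1272e+5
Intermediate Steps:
o(l) = -3
11866/o(-138) + 35174/(((-3811 + 972)/(8919 - 18336))) = 11866/(-3) + 35174/(((-3811 + 972)/(8919 - 18336))) = 11866*(-1/3) + 35174/((-2839/(-9417))) = -11866/3 + 35174/((-2839*(-1/9417))) = -11866/3 + 35174/(2839/9417) = -11866/3 + 35174*(9417/2839) = -11866/3 + 331233558/2839 = 960013100/8517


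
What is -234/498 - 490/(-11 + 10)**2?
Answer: -40709/83 ≈ -490.47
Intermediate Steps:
-234/498 - 490/(-11 + 10)**2 = -234*1/498 - 490/((-1)**2) = -39/83 - 490/1 = -39/83 - 490*1 = -39/83 - 490 = -40709/83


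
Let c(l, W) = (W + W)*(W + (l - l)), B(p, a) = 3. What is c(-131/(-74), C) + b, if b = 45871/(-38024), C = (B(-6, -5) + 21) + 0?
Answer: 6251111/5432 ≈ 1150.8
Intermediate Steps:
C = 24 (C = (3 + 21) + 0 = 24 + 0 = 24)
c(l, W) = 2*W² (c(l, W) = (2*W)*(W + 0) = (2*W)*W = 2*W²)
b = -6553/5432 (b = 45871*(-1/38024) = -6553/5432 ≈ -1.2064)
c(-131/(-74), C) + b = 2*24² - 6553/5432 = 2*576 - 6553/5432 = 1152 - 6553/5432 = 6251111/5432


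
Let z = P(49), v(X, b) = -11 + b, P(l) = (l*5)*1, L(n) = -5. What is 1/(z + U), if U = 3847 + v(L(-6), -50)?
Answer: 1/4031 ≈ 0.00024808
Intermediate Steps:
P(l) = 5*l (P(l) = (5*l)*1 = 5*l)
z = 245 (z = 5*49 = 245)
U = 3786 (U = 3847 + (-11 - 50) = 3847 - 61 = 3786)
1/(z + U) = 1/(245 + 3786) = 1/4031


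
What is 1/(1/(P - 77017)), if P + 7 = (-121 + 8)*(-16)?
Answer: -75216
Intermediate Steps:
P = 1801 (P = -7 + (-121 + 8)*(-16) = -7 - 113*(-16) = -7 + 1808 = 1801)
1/(1/(P - 77017)) = 1/(1/(1801 - 77017)) = 1/(1/(-75216)) = 1/(-1/75216) = -75216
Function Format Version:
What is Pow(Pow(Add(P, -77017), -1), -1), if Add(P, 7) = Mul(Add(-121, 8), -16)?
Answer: -75216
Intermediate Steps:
P = 1801 (P = Add(-7, Mul(Add(-121, 8), -16)) = Add(-7, Mul(-113, -16)) = Add(-7, 1808) = 1801)
Pow(Pow(Add(P, -77017), -1), -1) = Pow(Pow(Add(1801, -77017), -1), -1) = Pow(Pow(-75216, -1), -1) = Pow(Rational(-1, 75216), -1) = -75216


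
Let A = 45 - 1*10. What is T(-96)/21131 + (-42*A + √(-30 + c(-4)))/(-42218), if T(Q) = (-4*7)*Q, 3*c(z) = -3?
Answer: 6570207/40550389 - I*√31/42218 ≈ 0.16203 - 0.00013188*I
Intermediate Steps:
c(z) = -1 (c(z) = (⅓)*(-3) = -1)
T(Q) = -28*Q
A = 35 (A = 45 - 10 = 35)
T(-96)/21131 + (-42*A + √(-30 + c(-4)))/(-42218) = -28*(-96)/21131 + (-42*35 + √(-30 - 1))/(-42218) = 2688*(1/21131) + (-1470 + √(-31))*(-1/42218) = 2688/21131 + (-1470 + I*√31)*(-1/42218) = 2688/21131 + (735/21109 - I*√31/42218) = 6570207/40550389 - I*√31/42218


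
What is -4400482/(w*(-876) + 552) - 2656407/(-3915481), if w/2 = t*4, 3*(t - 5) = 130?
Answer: 9064157752109/662045189404 ≈ 13.691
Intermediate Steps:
t = 145/3 (t = 5 + (⅓)*130 = 5 + 130/3 = 145/3 ≈ 48.333)
w = 1160/3 (w = 2*((145/3)*4) = 2*(580/3) = 1160/3 ≈ 386.67)
-4400482/(w*(-876) + 552) - 2656407/(-3915481) = -4400482/((1160/3)*(-876) + 552) - 2656407/(-3915481) = -4400482/(-338720 + 552) - 2656407*(-1/3915481) = -4400482/(-338168) + 2656407/3915481 = -4400482*(-1/338168) + 2656407/3915481 = 2200241/169084 + 2656407/3915481 = 9064157752109/662045189404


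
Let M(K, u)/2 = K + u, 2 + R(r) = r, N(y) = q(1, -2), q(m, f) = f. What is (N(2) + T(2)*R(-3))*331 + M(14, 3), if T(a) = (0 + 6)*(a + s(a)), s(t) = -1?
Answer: -10558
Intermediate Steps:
N(y) = -2
R(r) = -2 + r
M(K, u) = 2*K + 2*u (M(K, u) = 2*(K + u) = 2*K + 2*u)
T(a) = -6 + 6*a (T(a) = (0 + 6)*(a - 1) = 6*(-1 + a) = -6 + 6*a)
(N(2) + T(2)*R(-3))*331 + M(14, 3) = (-2 + (-6 + 6*2)*(-2 - 3))*331 + (2*14 + 2*3) = (-2 + (-6 + 12)*(-5))*331 + (28 + 6) = (-2 + 6*(-5))*331 + 34 = (-2 - 30)*331 + 34 = -32*331 + 34 = -10592 + 34 = -10558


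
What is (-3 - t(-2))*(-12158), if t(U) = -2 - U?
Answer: 36474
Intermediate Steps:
(-3 - t(-2))*(-12158) = (-3 - (-2 - 1*(-2)))*(-12158) = (-3 - (-2 + 2))*(-12158) = (-3 - 1*0)*(-12158) = (-3 + 0)*(-12158) = -3*(-12158) = 36474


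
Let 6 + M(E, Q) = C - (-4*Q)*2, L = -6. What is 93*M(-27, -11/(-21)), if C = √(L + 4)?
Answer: -1178/7 + 93*I*√2 ≈ -168.29 + 131.52*I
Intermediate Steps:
C = I*√2 (C = √(-6 + 4) = √(-2) = I*√2 ≈ 1.4142*I)
M(E, Q) = -6 + 8*Q + I*√2 (M(E, Q) = -6 + (I*√2 - (-4*Q)*2) = -6 + (I*√2 - (-8)*Q) = -6 + (I*√2 + 8*Q) = -6 + (8*Q + I*√2) = -6 + 8*Q + I*√2)
93*M(-27, -11/(-21)) = 93*(-6 + 8*(-11/(-21)) + I*√2) = 93*(-6 + 8*(-11*(-1/21)) + I*√2) = 93*(-6 + 8*(11/21) + I*√2) = 93*(-6 + 88/21 + I*√2) = 93*(-38/21 + I*√2) = -1178/7 + 93*I*√2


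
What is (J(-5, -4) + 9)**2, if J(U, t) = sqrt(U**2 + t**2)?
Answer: (9 + sqrt(41))**2 ≈ 237.26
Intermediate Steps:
(J(-5, -4) + 9)**2 = (sqrt((-5)**2 + (-4)**2) + 9)**2 = (sqrt(25 + 16) + 9)**2 = (sqrt(41) + 9)**2 = (9 + sqrt(41))**2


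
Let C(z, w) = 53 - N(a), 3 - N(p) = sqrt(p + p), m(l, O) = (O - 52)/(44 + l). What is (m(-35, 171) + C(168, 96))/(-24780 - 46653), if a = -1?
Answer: -569/642897 - I*sqrt(2)/71433 ≈ -0.00088506 - 1.9798e-5*I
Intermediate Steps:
m(l, O) = (-52 + O)/(44 + l)
N(p) = 3 - sqrt(2)*sqrt(p) (N(p) = 3 - sqrt(p + p) = 3 - sqrt(2*p) = 3 - sqrt(2)*sqrt(p))
C(z, w) = 50 + I*sqrt(2) (C(z, w) = 53 - (3 - sqrt(2)*sqrt(-1)) = 53 - (3 - sqrt(2)*I) = 53 - (3 - I*sqrt(2)) = 53 + (-3 + I*sqrt(2)) = 50 + I*sqrt(2))
(m(-35, 171) + C(168, 96))/(-24780 - 46653) = ((-52 + 171)/(44 - 35) + (50 + I*sqrt(2)))/(-24780 - 46653) = (119/9 + (50 + I*sqrt(2)))/(-71433) = ((1/9)*119 + (50 + I*sqrt(2)))*(-1/71433) = (119/9 + (50 + I*sqrt(2)))*(-1/71433) = (569/9 + I*sqrt(2))*(-1/71433) = -569/642897 - I*sqrt(2)/71433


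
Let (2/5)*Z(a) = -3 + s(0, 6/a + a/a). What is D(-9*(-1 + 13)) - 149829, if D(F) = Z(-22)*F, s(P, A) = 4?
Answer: -150099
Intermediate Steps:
Z(a) = 5/2 (Z(a) = 5*(-3 + 4)/2 = (5/2)*1 = 5/2)
D(F) = 5*F/2
D(-9*(-1 + 13)) - 149829 = 5*(-9*(-1 + 13))/2 - 149829 = 5*(-9*12)/2 - 149829 = (5/2)*(-108) - 149829 = -270 - 149829 = -150099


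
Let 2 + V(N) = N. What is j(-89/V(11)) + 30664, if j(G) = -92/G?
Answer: 2729924/89 ≈ 30673.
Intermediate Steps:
V(N) = -2 + N
j(-89/V(11)) + 30664 = -92/((-89/(-2 + 11))) + 30664 = -92/((-89/9)) + 30664 = -92/((-89*1/9)) + 30664 = -92/(-89/9) + 30664 = -92*(-9/89) + 30664 = 828/89 + 30664 = 2729924/89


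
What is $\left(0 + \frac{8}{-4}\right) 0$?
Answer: $0$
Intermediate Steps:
$\left(0 + \frac{8}{-4}\right) 0 = \left(0 + 8 \left(- \frac{1}{4}\right)\right) 0 = \left(0 - 2\right) 0 = \left(-2\right) 0 = 0$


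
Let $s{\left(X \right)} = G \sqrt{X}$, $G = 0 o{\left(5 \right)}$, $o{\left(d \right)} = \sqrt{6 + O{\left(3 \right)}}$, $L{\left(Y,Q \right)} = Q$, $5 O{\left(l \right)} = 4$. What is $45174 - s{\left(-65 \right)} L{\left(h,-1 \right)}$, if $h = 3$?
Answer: $45174$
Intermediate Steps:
$O{\left(l \right)} = \frac{4}{5}$ ($O{\left(l \right)} = \frac{1}{5} \cdot 4 = \frac{4}{5}$)
$o{\left(d \right)} = \frac{\sqrt{170}}{5}$ ($o{\left(d \right)} = \sqrt{6 + \frac{4}{5}} = \sqrt{\frac{34}{5}} = \frac{\sqrt{170}}{5}$)
$G = 0$ ($G = 0 \frac{\sqrt{170}}{5} = 0$)
$s{\left(X \right)} = 0$ ($s{\left(X \right)} = 0 \sqrt{X} = 0$)
$45174 - s{\left(-65 \right)} L{\left(h,-1 \right)} = 45174 - 0 \left(-1\right) = 45174 - 0 = 45174 + 0 = 45174$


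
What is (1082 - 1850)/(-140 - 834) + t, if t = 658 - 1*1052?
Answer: -191494/487 ≈ -393.21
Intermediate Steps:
t = -394 (t = 658 - 1052 = -394)
(1082 - 1850)/(-140 - 834) + t = (1082 - 1850)/(-140 - 834) - 394 = -768/(-974) - 394 = -768*(-1/974) - 394 = 384/487 - 394 = -191494/487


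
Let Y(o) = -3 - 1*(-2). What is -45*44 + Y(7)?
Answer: -1981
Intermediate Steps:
Y(o) = -1 (Y(o) = -3 + 2 = -1)
-45*44 + Y(7) = -45*44 - 1 = -1980 - 1 = -1981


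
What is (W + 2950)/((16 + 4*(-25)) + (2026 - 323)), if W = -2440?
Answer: 510/1619 ≈ 0.31501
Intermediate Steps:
(W + 2950)/((16 + 4*(-25)) + (2026 - 323)) = (-2440 + 2950)/((16 + 4*(-25)) + (2026 - 323)) = 510/((16 - 100) + 1703) = 510/(-84 + 1703) = 510/1619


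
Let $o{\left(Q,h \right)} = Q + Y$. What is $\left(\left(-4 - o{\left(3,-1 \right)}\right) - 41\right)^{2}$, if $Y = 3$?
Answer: $2601$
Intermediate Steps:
$o{\left(Q,h \right)} = 3 + Q$ ($o{\left(Q,h \right)} = Q + 3 = 3 + Q$)
$\left(\left(-4 - o{\left(3,-1 \right)}\right) - 41\right)^{2} = \left(\left(-4 - \left(3 + 3\right)\right) - 41\right)^{2} = \left(\left(-4 - 6\right) - 41\right)^{2} = \left(-10 - 41\right)^{2} = \left(-51\right)^{2} = 2601$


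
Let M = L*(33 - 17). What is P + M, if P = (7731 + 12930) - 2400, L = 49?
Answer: 19045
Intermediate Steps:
P = 18261 (P = 20661 - 2400 = 18261)
M = 784 (M = 49*(33 - 17) = 49*16 = 784)
P + M = 18261 + 784 = 19045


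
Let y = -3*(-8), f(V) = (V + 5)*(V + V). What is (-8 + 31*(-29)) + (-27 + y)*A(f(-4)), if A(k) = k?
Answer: -883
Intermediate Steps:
f(V) = 2*V*(5 + V) (f(V) = (5 + V)*(2*V) = 2*V*(5 + V))
y = 24
(-8 + 31*(-29)) + (-27 + y)*A(f(-4)) = (-8 + 31*(-29)) + (-27 + 24)*(2*(-4)*(5 - 4)) = (-8 - 899) - 6*(-4) = -907 - 3*(-8) = -907 + 24 = -883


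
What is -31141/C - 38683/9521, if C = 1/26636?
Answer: -7897399865879/9521 ≈ -8.2947e+8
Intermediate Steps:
C = 1/26636 ≈ 3.7543e-5
-31141/C - 38683/9521 = -31141/1/26636 - 38683/9521 = -31141*26636 - 38683*1/9521 = -829471676 - 38683/9521 = -7897399865879/9521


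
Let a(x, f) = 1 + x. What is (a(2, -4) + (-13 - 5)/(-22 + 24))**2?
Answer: 36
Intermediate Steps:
(a(2, -4) + (-13 - 5)/(-22 + 24))**2 = ((1 + 2) + (-13 - 5)/(-22 + 24))**2 = (3 - 18/2)**2 = (3 - 18*1/2)**2 = (3 - 9)**2 = (-6)**2 = 36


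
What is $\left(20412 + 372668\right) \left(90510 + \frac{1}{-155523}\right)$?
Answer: $\frac{5533146095435320}{155523} \approx 3.5578 \cdot 10^{10}$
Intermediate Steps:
$\left(20412 + 372668\right) \left(90510 + \frac{1}{-155523}\right) = 393080 \left(90510 - \frac{1}{155523}\right) = 393080 \cdot \frac{14076386729}{155523} = \frac{5533146095435320}{155523}$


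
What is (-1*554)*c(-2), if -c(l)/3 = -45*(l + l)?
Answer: 299160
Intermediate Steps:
c(l) = 270*l (c(l) = -(-135)*(l + l) = -(-135)*2*l = -(-270)*l = 270*l)
(-1*554)*c(-2) = (-1*554)*(270*(-2)) = -554*(-540) = 299160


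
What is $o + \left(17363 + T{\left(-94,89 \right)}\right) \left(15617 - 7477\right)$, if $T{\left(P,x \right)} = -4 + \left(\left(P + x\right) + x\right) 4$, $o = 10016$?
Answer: $144047316$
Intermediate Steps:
$T{\left(P,x \right)} = -4 + 4 P + 8 x$ ($T{\left(P,x \right)} = -4 + \left(P + 2 x\right) 4 = -4 + \left(4 P + 8 x\right) = -4 + 4 P + 8 x$)
$o + \left(17363 + T{\left(-94,89 \right)}\right) \left(15617 - 7477\right) = 10016 + \left(17363 + \left(-4 + 4 \left(-94\right) + 8 \cdot 89\right)\right) \left(15617 - 7477\right) = 10016 + \left(17363 - -332\right) 8140 = 10016 + \left(17363 + 332\right) 8140 = 10016 + 17695 \cdot 8140 = 10016 + 144037300 = 144047316$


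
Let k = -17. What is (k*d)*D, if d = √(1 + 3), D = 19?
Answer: -646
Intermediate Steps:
d = 2 (d = √4 = 2)
(k*d)*D = -17*2*19 = -34*19 = -646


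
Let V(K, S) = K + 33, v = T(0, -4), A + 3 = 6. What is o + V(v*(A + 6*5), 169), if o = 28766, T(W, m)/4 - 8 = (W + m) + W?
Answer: 29327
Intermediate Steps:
T(W, m) = 32 + 4*m + 8*W (T(W, m) = 32 + 4*((W + m) + W) = 32 + 4*(m + 2*W) = 32 + (4*m + 8*W) = 32 + 4*m + 8*W)
A = 3 (A = -3 + 6 = 3)
v = 16 (v = 32 + 4*(-4) + 8*0 = 32 - 16 + 0 = 16)
V(K, S) = 33 + K
o + V(v*(A + 6*5), 169) = 28766 + (33 + 16*(3 + 6*5)) = 28766 + (33 + 16*(3 + 30)) = 28766 + (33 + 16*33) = 28766 + (33 + 528) = 28766 + 561 = 29327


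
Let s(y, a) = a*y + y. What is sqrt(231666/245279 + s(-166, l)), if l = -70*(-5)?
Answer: 2*I*sqrt(876332476884723)/245279 ≈ 241.38*I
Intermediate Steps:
l = 350
s(y, a) = y + a*y
sqrt(231666/245279 + s(-166, l)) = sqrt(231666/245279 - 166*(1 + 350)) = sqrt(231666*(1/245279) - 166*351) = sqrt(231666/245279 - 58266) = sqrt(-14291194548/245279) = 2*I*sqrt(876332476884723)/245279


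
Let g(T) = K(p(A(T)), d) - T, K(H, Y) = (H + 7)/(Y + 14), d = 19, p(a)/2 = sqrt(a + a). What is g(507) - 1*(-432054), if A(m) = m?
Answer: 14241058/33 + 26*sqrt(6)/33 ≈ 4.3155e+5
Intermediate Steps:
p(a) = 2*sqrt(2)*sqrt(a) (p(a) = 2*sqrt(a + a) = 2*sqrt(2*a) = 2*(sqrt(2)*sqrt(a)) = 2*sqrt(2)*sqrt(a))
K(H, Y) = (7 + H)/(14 + Y)
g(T) = 7/33 - T + 2*sqrt(2)*sqrt(T)/33 (g(T) = (7 + 2*sqrt(2)*sqrt(T))/(14 + 19) - T = (7 + 2*sqrt(2)*sqrt(T))/33 - T = (7/33 + 2*sqrt(2)*sqrt(T)/33) - T = 7/33 - T + 2*sqrt(2)*sqrt(T)/33)
g(507) - 1*(-432054) = (7/33 - 1*507 + 2*sqrt(2)*sqrt(507)/33) - 1*(-432054) = (7/33 - 507 + 2*sqrt(2)*(13*sqrt(3))/33) + 432054 = (7/33 - 507 + 26*sqrt(6)/33) + 432054 = (-16724/33 + 26*sqrt(6)/33) + 432054 = 14241058/33 + 26*sqrt(6)/33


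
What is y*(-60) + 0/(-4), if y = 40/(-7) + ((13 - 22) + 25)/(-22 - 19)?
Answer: 105120/287 ≈ 366.27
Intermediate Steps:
y = -1752/287 (y = 40*(-1/7) + (-9 + 25)/(-41) = -40/7 + 16*(-1/41) = -40/7 - 16/41 = -1752/287 ≈ -6.1045)
y*(-60) + 0/(-4) = -1752/287*(-60) + 0/(-4) = 105120/287 + 0*(-1/4) = 105120/287 + 0 = 105120/287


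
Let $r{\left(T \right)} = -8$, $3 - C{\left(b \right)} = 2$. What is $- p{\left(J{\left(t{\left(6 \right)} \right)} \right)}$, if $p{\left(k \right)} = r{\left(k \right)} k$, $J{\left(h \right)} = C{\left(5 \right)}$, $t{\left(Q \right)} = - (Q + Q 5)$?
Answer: $8$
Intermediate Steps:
$C{\left(b \right)} = 1$ ($C{\left(b \right)} = 3 - 2 = 1$)
$t{\left(Q \right)} = - 6 Q$ ($t{\left(Q \right)} = - (Q + 5 Q) = - 6 Q$)
$J{\left(h \right)} = 1$
$p{\left(k \right)} = - 8 k$
$- p{\left(J{\left(t{\left(6 \right)} \right)} \right)} = - \left(-8\right) 1 = \left(-1\right) \left(-8\right) = 8$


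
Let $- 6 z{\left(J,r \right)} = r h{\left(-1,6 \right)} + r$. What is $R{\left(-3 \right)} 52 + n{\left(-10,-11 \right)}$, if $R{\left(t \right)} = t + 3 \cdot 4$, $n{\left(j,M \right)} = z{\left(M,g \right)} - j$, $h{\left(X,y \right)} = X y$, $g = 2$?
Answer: $\frac{1439}{3} \approx 479.67$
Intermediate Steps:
$z{\left(J,r \right)} = \frac{5 r}{6}$ ($z{\left(J,r \right)} = - \frac{r \left(\left(-1\right) 6\right) + r}{6} = - \frac{r \left(-6\right) + r}{6} = - \frac{- 6 r + r}{6} = - \frac{\left(-5\right) r}{6} = \frac{5 r}{6}$)
$n{\left(j,M \right)} = \frac{5}{3} - j$ ($n{\left(j,M \right)} = \frac{5}{6} \cdot 2 - j = \frac{5}{3} - j$)
$R{\left(t \right)} = 12 + t$ ($R{\left(t \right)} = t + 12 = 12 + t$)
$R{\left(-3 \right)} 52 + n{\left(-10,-11 \right)} = \left(12 - 3\right) 52 + \left(\frac{5}{3} - -10\right) = 9 \cdot 52 + \left(\frac{5}{3} + 10\right) = 468 + \frac{35}{3} = \frac{1439}{3}$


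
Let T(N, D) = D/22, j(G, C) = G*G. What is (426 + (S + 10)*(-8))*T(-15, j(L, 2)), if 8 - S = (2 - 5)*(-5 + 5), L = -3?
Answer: 1269/11 ≈ 115.36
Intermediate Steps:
j(G, C) = G²
S = 8 (S = 8 - (2 - 5)*(-5 + 5) = 8 - (-3)*0 = 8 - 1*0 = 8 + 0 = 8)
T(N, D) = D/22 (T(N, D) = D*(1/22) = D/22)
(426 + (S + 10)*(-8))*T(-15, j(L, 2)) = (426 + (8 + 10)*(-8))*((1/22)*(-3)²) = (426 + 18*(-8))*((1/22)*9) = (426 - 144)*(9/22) = 282*(9/22) = 1269/11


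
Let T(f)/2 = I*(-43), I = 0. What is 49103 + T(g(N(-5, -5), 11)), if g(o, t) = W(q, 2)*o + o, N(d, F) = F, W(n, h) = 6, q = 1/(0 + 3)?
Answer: 49103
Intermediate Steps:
q = ⅓ (q = 1/3 = ⅓ ≈ 0.33333)
g(o, t) = 7*o (g(o, t) = 6*o + o = 7*o)
T(f) = 0 (T(f) = 2*(0*(-43)) = 2*0 = 0)
49103 + T(g(N(-5, -5), 11)) = 49103 + 0 = 49103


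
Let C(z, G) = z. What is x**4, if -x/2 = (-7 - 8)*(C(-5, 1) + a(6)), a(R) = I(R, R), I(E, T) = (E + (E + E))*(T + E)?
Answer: 1605516747210000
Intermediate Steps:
I(E, T) = 3*E*(E + T) (I(E, T) = (E + 2*E)*(E + T) = (3*E)*(E + T) = 3*E*(E + T))
a(R) = 6*R**2 (a(R) = 3*R*(R + R) = 3*R*(2*R) = 6*R**2)
x = 6330 (x = -2*(-7 - 8)*(-5 + 6*6**2) = -(-30)*(-5 + 6*36) = -(-30)*(-5 + 216) = -(-30)*211 = -2*(-3165) = 6330)
x**4 = 6330**4 = 1605516747210000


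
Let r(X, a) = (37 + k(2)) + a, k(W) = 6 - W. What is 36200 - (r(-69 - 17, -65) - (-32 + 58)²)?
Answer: 36900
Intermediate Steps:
r(X, a) = 41 + a (r(X, a) = (37 + (6 - 1*2)) + a = (37 + (6 - 2)) + a = (37 + 4) + a = 41 + a)
36200 - (r(-69 - 17, -65) - (-32 + 58)²) = 36200 - ((41 - 65) - (-32 + 58)²) = 36200 - (-24 - 1*26²) = 36200 - (-24 - 1*676) = 36200 - (-24 - 676) = 36200 - 1*(-700) = 36200 + 700 = 36900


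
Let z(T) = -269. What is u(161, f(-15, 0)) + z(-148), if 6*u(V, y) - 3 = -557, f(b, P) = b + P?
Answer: -1084/3 ≈ -361.33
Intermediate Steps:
f(b, P) = P + b
u(V, y) = -277/3 (u(V, y) = ½ + (⅙)*(-557) = ½ - 557/6 = -277/3)
u(161, f(-15, 0)) + z(-148) = -277/3 - 269 = -1084/3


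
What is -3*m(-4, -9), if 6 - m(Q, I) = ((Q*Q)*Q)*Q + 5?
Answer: 765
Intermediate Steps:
m(Q, I) = 1 - Q**4 (m(Q, I) = 6 - (((Q*Q)*Q)*Q + 5) = 6 - ((Q**2*Q)*Q + 5) = 6 - (Q**3*Q + 5) = 6 - (Q**4 + 5) = 6 - (5 + Q**4) = 6 + (-5 - Q**4) = 1 - Q**4)
-3*m(-4, -9) = -3*(1 - 1*(-4)**4) = -3*(1 - 1*256) = -3*(1 - 256) = -3*(-255) = 765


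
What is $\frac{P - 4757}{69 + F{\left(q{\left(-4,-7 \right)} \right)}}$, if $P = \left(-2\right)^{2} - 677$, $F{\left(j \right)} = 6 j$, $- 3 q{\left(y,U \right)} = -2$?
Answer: $- \frac{5430}{73} \approx -74.384$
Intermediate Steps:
$q{\left(y,U \right)} = \frac{2}{3}$ ($q{\left(y,U \right)} = \left(- \frac{1}{3}\right) \left(-2\right) = \frac{2}{3}$)
$P = -673$ ($P = 4 - 677 = -673$)
$\frac{P - 4757}{69 + F{\left(q{\left(-4,-7 \right)} \right)}} = \frac{-673 - 4757}{69 + 6 \cdot \frac{2}{3}} = - \frac{5430}{69 + 4} = - \frac{5430}{73}$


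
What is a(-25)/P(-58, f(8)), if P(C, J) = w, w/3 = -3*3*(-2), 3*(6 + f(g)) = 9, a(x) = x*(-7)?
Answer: 175/54 ≈ 3.2407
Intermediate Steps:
a(x) = -7*x
f(g) = -3 (f(g) = -6 + (⅓)*9 = -6 + 3 = -3)
w = 54 (w = 3*(-3*3*(-2)) = 3*(-9*(-2)) = 3*18 = 54)
P(C, J) = 54
a(-25)/P(-58, f(8)) = -7*(-25)/54 = 175*(1/54) = 175/54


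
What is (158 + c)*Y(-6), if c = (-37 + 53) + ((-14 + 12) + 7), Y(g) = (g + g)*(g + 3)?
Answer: 6444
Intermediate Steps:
Y(g) = 2*g*(3 + g) (Y(g) = (2*g)*(3 + g) = 2*g*(3 + g))
c = 21 (c = 16 + (-2 + 7) = 16 + 5 = 21)
(158 + c)*Y(-6) = (158 + 21)*(2*(-6)*(3 - 6)) = 179*(2*(-6)*(-3)) = 179*36 = 6444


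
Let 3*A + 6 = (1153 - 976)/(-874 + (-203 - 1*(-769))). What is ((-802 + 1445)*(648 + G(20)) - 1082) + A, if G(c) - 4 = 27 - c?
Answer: 130177065/308 ≈ 4.2265e+5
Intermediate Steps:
G(c) = 31 - c (G(c) = 4 + (27 - c) = 31 - c)
A = -675/308 (A = -2 + ((1153 - 976)/(-874 + (-203 - 1*(-769))))/3 = -2 + (177/(-874 + (-203 + 769)))/3 = -2 + (177/(-874 + 566))/3 = -2 + (177/(-308))/3 = -2 + (177*(-1/308))/3 = -2 + (1/3)*(-177/308) = -2 - 59/308 = -675/308 ≈ -2.1916)
((-802 + 1445)*(648 + G(20)) - 1082) + A = ((-802 + 1445)*(648 + (31 - 1*20)) - 1082) - 675/308 = (643*(648 + (31 - 20)) - 1082) - 675/308 = (643*(648 + 11) - 1082) - 675/308 = (643*659 - 1082) - 675/308 = (423737 - 1082) - 675/308 = 422655 - 675/308 = 130177065/308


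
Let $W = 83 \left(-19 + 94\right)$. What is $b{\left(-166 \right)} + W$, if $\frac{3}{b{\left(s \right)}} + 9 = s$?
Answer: $\frac{1089372}{175} \approx 6225.0$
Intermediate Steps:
$b{\left(s \right)} = \frac{3}{-9 + s}$
$W = 6225$ ($W = 83 \cdot 75 = 6225$)
$b{\left(-166 \right)} + W = \frac{3}{-9 - 166} + 6225 = \frac{3}{-175} + 6225 = 3 \left(- \frac{1}{175}\right) + 6225 = - \frac{3}{175} + 6225 = \frac{1089372}{175}$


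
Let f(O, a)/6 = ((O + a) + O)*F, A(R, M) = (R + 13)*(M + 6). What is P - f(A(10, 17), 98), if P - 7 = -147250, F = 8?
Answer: -202731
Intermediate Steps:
P = -147243 (P = 7 - 147250 = -147243)
A(R, M) = (6 + M)*(13 + R) (A(R, M) = (13 + R)*(6 + M) = (6 + M)*(13 + R))
f(O, a) = 48*a + 96*O (f(O, a) = 6*(((O + a) + O)*8) = 6*((a + 2*O)*8) = 6*(8*a + 16*O) = 48*a + 96*O)
P - f(A(10, 17), 98) = -147243 - (48*98 + 96*(78 + 6*10 + 13*17 + 17*10)) = -147243 - (4704 + 96*(78 + 60 + 221 + 170)) = -147243 - (4704 + 96*529) = -147243 - (4704 + 50784) = -147243 - 1*55488 = -147243 - 55488 = -202731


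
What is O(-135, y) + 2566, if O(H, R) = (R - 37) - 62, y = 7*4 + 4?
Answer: 2499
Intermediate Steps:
y = 32 (y = 28 + 4 = 32)
O(H, R) = -99 + R (O(H, R) = (-37 + R) - 62 = -99 + R)
O(-135, y) + 2566 = (-99 + 32) + 2566 = -67 + 2566 = 2499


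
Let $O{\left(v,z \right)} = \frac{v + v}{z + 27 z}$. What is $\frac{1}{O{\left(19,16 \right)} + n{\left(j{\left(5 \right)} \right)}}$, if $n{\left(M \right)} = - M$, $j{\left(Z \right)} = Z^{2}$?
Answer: $- \frac{224}{5581} \approx -0.040136$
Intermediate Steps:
$O{\left(v,z \right)} = \frac{v}{14 z}$ ($O{\left(v,z \right)} = \frac{2 v}{28 z} = 2 v \frac{1}{28 z} = \frac{v}{14 z}$)
$\frac{1}{O{\left(19,16 \right)} + n{\left(j{\left(5 \right)} \right)}} = \frac{1}{\frac{1}{14} \cdot 19 \cdot \frac{1}{16} - 5^{2}} = \frac{1}{\frac{1}{14} \cdot 19 \cdot \frac{1}{16} - 25} = \frac{1}{\frac{19}{224} - 25} = \frac{1}{- \frac{5581}{224}} = - \frac{224}{5581}$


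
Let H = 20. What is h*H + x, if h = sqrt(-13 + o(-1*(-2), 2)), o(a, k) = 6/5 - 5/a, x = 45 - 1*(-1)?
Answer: 46 + 2*I*sqrt(1430) ≈ 46.0 + 75.631*I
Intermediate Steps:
x = 46 (x = 45 + 1 = 46)
o(a, k) = 6/5 - 5/a (o(a, k) = 6*(1/5) - 5/a = 6/5 - 5/a)
h = I*sqrt(1430)/10 (h = sqrt(-13 + (6/5 - 5/((-1*(-2))))) = sqrt(-13 + (6/5 - 5/2)) = sqrt(-13 - 13/10) = sqrt(-143/10) = I*sqrt(1430)/10 ≈ 3.7815*I)
h*H + x = (I*sqrt(1430)/10)*20 + 46 = 2*I*sqrt(1430) + 46 = 46 + 2*I*sqrt(1430)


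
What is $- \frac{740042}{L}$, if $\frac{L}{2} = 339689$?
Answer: $- \frac{370021}{339689} \approx -1.0893$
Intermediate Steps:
$L = 679378$ ($L = 2 \cdot 339689 = 679378$)
$- \frac{740042}{L} = - \frac{740042}{679378} = \left(-740042\right) \frac{1}{679378} = - \frac{370021}{339689}$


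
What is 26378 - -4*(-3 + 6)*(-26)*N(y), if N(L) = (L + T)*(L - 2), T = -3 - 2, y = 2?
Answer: 26378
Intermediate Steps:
T = -5 (T = -3 - 1*2 = -3 - 2 = -5)
N(L) = (-5 + L)*(-2 + L) (N(L) = (L - 5)*(L - 2) = (-5 + L)*(-2 + L))
26378 - -4*(-3 + 6)*(-26)*N(y) = 26378 - -4*(-3 + 6)*(-26)*(10 + 2**2 - 7*2) = 26378 - -4*3*(-26)*(10 + 4 - 14) = 26378 - (-12*(-26))*0 = 26378 - 312*0 = 26378 - 1*0 = 26378 + 0 = 26378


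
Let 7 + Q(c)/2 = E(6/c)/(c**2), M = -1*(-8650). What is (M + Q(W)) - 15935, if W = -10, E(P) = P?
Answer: -1824753/250 ≈ -7299.0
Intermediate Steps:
M = 8650
Q(c) = -14 + 12/c**3 (Q(c) = -14 + 2*((6/c)/(c**2)) = -14 + 2*((6/c)/c**2) = -14 + 2*(6/c**3) = -14 + 12/c**3)
(M + Q(W)) - 15935 = (8650 + (-14 + 12/(-10)**3)) - 15935 = (8650 + (-14 + 12*(-1/1000))) - 15935 = (8650 + (-14 - 3/250)) - 15935 = (8650 - 3503/250) - 15935 = 2158997/250 - 15935 = -1824753/250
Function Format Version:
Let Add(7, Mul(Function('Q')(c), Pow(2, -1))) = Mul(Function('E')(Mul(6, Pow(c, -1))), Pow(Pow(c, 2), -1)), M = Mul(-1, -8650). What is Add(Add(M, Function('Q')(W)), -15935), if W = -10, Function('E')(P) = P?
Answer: Rational(-1824753, 250) ≈ -7299.0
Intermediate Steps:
M = 8650
Function('Q')(c) = Add(-14, Mul(12, Pow(c, -3))) (Function('Q')(c) = Add(-14, Mul(2, Mul(Mul(6, Pow(c, -1)), Pow(Pow(c, 2), -1)))) = Add(-14, Mul(2, Mul(Mul(6, Pow(c, -1)), Pow(c, -2)))) = Add(-14, Mul(2, Mul(6, Pow(c, -3)))) = Add(-14, Mul(12, Pow(c, -3))))
Add(Add(M, Function('Q')(W)), -15935) = Add(Add(8650, Add(-14, Mul(12, Pow(-10, -3)))), -15935) = Add(Add(8650, Add(-14, Mul(12, Rational(-1, 1000)))), -15935) = Add(Add(8650, Add(-14, Rational(-3, 250))), -15935) = Add(Add(8650, Rational(-3503, 250)), -15935) = Add(Rational(2158997, 250), -15935) = Rational(-1824753, 250)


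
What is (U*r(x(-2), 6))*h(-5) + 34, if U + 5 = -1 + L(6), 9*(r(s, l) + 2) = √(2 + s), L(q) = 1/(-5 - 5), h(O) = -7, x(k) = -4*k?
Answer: -257/5 + 427*√10/90 ≈ -36.397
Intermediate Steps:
L(q) = -⅒ (L(q) = 1/(-10) = -⅒)
r(s, l) = -2 + √(2 + s)/9
U = -61/10 (U = -5 + (-1 - ⅒) = -5 - 11/10 = -61/10 ≈ -6.1000)
(U*r(x(-2), 6))*h(-5) + 34 = -61*(-2 + √(2 - 4*(-2))/9)/10*(-7) + 34 = -61*(-2 + √(2 + 8)/9)/10*(-7) + 34 = -61*(-2 + √10/9)/10*(-7) + 34 = (61/5 - 61*√10/90)*(-7) + 34 = (-427/5 + 427*√10/90) + 34 = -257/5 + 427*√10/90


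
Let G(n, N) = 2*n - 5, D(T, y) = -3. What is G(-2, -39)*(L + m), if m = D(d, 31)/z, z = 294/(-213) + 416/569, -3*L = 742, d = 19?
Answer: 6365367/2914 ≈ 2184.4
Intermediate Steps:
G(n, N) = -5 + 2*n
L = -742/3 (L = -⅓*742 = -742/3 ≈ -247.33)
z = -26226/40399 (z = 294*(-1/213) + 416*(1/569) = -98/71 + 416/569 = -26226/40399 ≈ -0.64917)
m = 40399/8742 (m = -3/(-26226/40399) = -3*(-40399/26226) = 40399/8742 ≈ 4.6213)
G(-2, -39)*(L + m) = (-5 + 2*(-2))*(-742/3 + 40399/8742) = (-5 - 4)*(-707263/2914) = -9*(-707263/2914) = 6365367/2914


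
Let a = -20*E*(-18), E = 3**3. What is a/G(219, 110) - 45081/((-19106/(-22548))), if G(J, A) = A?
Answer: -5581389618/105083 ≈ -53114.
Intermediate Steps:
E = 27
a = 9720 (a = -20*27*(-18) = -540*(-18) = 9720)
a/G(219, 110) - 45081/((-19106/(-22548))) = 9720/110 - 45081/((-19106/(-22548))) = 9720*(1/110) - 45081/((-19106*(-1/22548))) = 972/11 - 45081/9553/11274 = 972/11 - 45081*11274/9553 = 972/11 - 508243194/9553 = -5581389618/105083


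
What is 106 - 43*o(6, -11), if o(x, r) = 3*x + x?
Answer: -926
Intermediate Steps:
o(x, r) = 4*x
106 - 43*o(6, -11) = 106 - 172*6 = 106 - 43*24 = 106 - 1032 = -926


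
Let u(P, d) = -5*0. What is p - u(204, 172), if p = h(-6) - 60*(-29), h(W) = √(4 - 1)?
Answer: 1740 + √3 ≈ 1741.7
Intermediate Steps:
h(W) = √3
p = 1740 + √3 (p = √3 - 60*(-29) = √3 + 1740 = 1740 + √3 ≈ 1741.7)
u(P, d) = 0
p - u(204, 172) = (1740 + √3) - 1*0 = (1740 + √3) + 0 = 1740 + √3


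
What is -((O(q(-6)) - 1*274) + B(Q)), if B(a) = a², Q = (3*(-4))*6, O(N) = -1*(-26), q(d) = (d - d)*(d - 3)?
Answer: -4936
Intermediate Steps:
q(d) = 0 (q(d) = 0*(-3 + d) = 0)
O(N) = 26
Q = -72 (Q = -12*6 = -72)
-((O(q(-6)) - 1*274) + B(Q)) = -((26 - 1*274) + (-72)²) = -((26 - 274) + 5184) = -(-248 + 5184) = -1*4936 = -4936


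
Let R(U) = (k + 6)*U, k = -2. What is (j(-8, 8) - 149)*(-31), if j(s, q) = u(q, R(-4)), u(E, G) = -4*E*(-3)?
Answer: 1643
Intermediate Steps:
R(U) = 4*U (R(U) = (-2 + 6)*U = 4*U)
u(E, G) = 12*E
j(s, q) = 12*q
(j(-8, 8) - 149)*(-31) = (12*8 - 149)*(-31) = (96 - 149)*(-31) = -53*(-31) = 1643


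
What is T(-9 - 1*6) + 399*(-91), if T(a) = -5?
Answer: -36314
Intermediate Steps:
T(-9 - 1*6) + 399*(-91) = -5 + 399*(-91) = -5 - 36309 = -36314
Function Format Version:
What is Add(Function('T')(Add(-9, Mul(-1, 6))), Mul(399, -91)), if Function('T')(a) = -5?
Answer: -36314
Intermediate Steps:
Add(Function('T')(Add(-9, Mul(-1, 6))), Mul(399, -91)) = Add(-5, Mul(399, -91)) = Add(-5, -36309) = -36314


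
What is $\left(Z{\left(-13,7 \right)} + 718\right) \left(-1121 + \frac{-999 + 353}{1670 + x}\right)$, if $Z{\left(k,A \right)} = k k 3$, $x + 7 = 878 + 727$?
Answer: $- \frac{118118175}{86} \approx -1.3735 \cdot 10^{6}$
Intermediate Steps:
$x = 1598$ ($x = -7 + \left(878 + 727\right) = -7 + 1605 = 1598$)
$Z{\left(k,A \right)} = 3 k^{2}$ ($Z{\left(k,A \right)} = k^{2} \cdot 3 = 3 k^{2}$)
$\left(Z{\left(-13,7 \right)} + 718\right) \left(-1121 + \frac{-999 + 353}{1670 + x}\right) = \left(3 \left(-13\right)^{2} + 718\right) \left(-1121 + \frac{-999 + 353}{1670 + 1598}\right) = \left(3 \cdot 169 + 718\right) \left(-1121 - \frac{646}{3268}\right) = \left(507 + 718\right) \left(-1121 - \frac{17}{86}\right) = 1225 \left(-1121 - \frac{17}{86}\right) = 1225 \left(- \frac{96423}{86}\right) = - \frac{118118175}{86}$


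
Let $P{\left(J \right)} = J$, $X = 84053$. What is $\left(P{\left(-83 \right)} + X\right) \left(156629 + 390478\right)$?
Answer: $45940574790$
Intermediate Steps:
$\left(P{\left(-83 \right)} + X\right) \left(156629 + 390478\right) = \left(-83 + 84053\right) \left(156629 + 390478\right) = 83970 \cdot 547107 = 45940574790$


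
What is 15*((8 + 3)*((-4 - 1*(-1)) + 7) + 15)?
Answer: 885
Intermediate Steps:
15*((8 + 3)*((-4 - 1*(-1)) + 7) + 15) = 15*(11*((-4 + 1) + 7) + 15) = 15*(11*(-3 + 7) + 15) = 15*(11*4 + 15) = 15*(44 + 15) = 15*59 = 885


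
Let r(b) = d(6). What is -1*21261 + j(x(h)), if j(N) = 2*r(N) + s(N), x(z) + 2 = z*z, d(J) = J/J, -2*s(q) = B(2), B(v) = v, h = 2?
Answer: -21260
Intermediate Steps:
s(q) = -1 (s(q) = -½*2 = -1)
d(J) = 1
x(z) = -2 + z² (x(z) = -2 + z*z = -2 + z²)
r(b) = 1
j(N) = 1 (j(N) = 2*1 - 1 = 2 - 1 = 1)
-1*21261 + j(x(h)) = -1*21261 + 1 = -21261 + 1 = -21260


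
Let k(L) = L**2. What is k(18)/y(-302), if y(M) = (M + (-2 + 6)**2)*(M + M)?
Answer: 81/43186 ≈ 0.0018756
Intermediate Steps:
y(M) = 2*M*(16 + M) (y(M) = (M + 4**2)*(2*M) = (M + 16)*(2*M) = (16 + M)*(2*M) = 2*M*(16 + M))
k(18)/y(-302) = 18**2/((2*(-302)*(16 - 302))) = 324/((2*(-302)*(-286))) = 324/172744 = 324*(1/172744) = 81/43186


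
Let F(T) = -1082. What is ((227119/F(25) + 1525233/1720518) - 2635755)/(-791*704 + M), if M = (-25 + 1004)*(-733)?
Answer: 408925989553743/197712985020683 ≈ 2.0683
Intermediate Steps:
M = -717607 (M = 979*(-733) = -717607)
((227119/F(25) + 1525233/1720518) - 2635755)/(-791*704 + M) = ((227119/(-1082) + 1525233/1720518) - 2635755)/(-791*704 - 717607) = ((227119*(-1/1082) + 1525233*(1/1720518)) - 2635755)/(-556864 - 717607) = ((-227119/1082 + 508411/573506) - 2635755)/(-1274471) = (-32426002128/155133373 - 2635755)*(-1/1274471) = -408925989553743/155133373*(-1/1274471) = 408925989553743/197712985020683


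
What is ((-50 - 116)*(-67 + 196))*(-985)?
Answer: 21092790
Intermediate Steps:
((-50 - 116)*(-67 + 196))*(-985) = -166*129*(-985) = -21414*(-985) = 21092790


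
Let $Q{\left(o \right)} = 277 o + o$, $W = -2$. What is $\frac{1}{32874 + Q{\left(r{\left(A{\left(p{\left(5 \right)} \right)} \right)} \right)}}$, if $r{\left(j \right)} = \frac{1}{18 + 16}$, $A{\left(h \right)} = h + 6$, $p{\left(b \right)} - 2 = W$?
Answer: $\frac{17}{558997} \approx 3.0412 \cdot 10^{-5}$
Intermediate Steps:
$p{\left(b \right)} = 0$ ($p{\left(b \right)} = 2 - 2 = 0$)
$A{\left(h \right)} = 6 + h$
$r{\left(j \right)} = \frac{1}{34}$
$Q{\left(o \right)} = 278 o$
$\frac{1}{32874 + Q{\left(r{\left(A{\left(p{\left(5 \right)} \right)} \right)} \right)}} = \frac{1}{32874 + 278 \cdot \frac{1}{34}} = \frac{1}{32874 + \frac{139}{17}} = \frac{1}{\frac{558997}{17}} = \frac{17}{558997}$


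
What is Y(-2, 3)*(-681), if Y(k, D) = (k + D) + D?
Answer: -2724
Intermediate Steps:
Y(k, D) = k + 2*D (Y(k, D) = (D + k) + D = k + 2*D)
Y(-2, 3)*(-681) = (-2 + 2*3)*(-681) = (-2 + 6)*(-681) = 4*(-681) = -2724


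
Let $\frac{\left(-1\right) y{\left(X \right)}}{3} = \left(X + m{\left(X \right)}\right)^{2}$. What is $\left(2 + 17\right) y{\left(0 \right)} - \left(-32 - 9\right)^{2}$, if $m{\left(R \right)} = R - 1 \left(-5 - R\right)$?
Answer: $-3106$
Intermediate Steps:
$m{\left(R \right)} = 5 + 2 R$ ($m{\left(R \right)} = R - \left(-5 - R\right) = R + \left(5 + R\right) = 5 + 2 R$)
$y{\left(X \right)} = - 3 \left(5 + 3 X\right)^{2}$ ($y{\left(X \right)} = - 3 \left(X + \left(5 + 2 X\right)\right)^{2} = - 3 \left(5 + 3 X\right)^{2}$)
$\left(2 + 17\right) y{\left(0 \right)} - \left(-32 - 9\right)^{2} = \left(2 + 17\right) \left(- 3 \left(5 + 3 \cdot 0\right)^{2}\right) - \left(-32 - 9\right)^{2} = 19 \left(- 3 \left(5 + 0\right)^{2}\right) - \left(-41\right)^{2} = 19 \left(- 3 \cdot 5^{2}\right) - 1681 = 19 \left(\left(-3\right) 25\right) - 1681 = 19 \left(-75\right) - 1681 = -1425 - 1681 = -3106$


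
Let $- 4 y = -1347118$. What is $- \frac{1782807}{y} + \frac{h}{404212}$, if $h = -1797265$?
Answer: $- \frac{2651827982303}{272260630508} \approx -9.74$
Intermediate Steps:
$y = \frac{673559}{2}$ ($y = \left(- \frac{1}{4}\right) \left(-1347118\right) = \frac{673559}{2} \approx 3.3678 \cdot 10^{5}$)
$- \frac{1782807}{y} + \frac{h}{404212} = - \frac{1782807}{\frac{673559}{2}} - \frac{1797265}{404212} = \left(-1782807\right) \frac{2}{673559} - \frac{1797265}{404212} = - \frac{3565614}{673559} - \frac{1797265}{404212} = - \frac{2651827982303}{272260630508}$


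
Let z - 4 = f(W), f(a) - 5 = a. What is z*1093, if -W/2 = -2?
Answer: 14209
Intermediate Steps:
W = 4 (W = -2*(-2) = 4)
f(a) = 5 + a
z = 13 (z = 4 + (5 + 4) = 4 + 9 = 13)
z*1093 = 13*1093 = 14209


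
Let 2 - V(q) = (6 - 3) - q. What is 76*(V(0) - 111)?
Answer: -8512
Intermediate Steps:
V(q) = -1 + q (V(q) = 2 - ((6 - 3) - q) = 2 - (3 - q) = 2 + (-3 + q) = -1 + q)
76*(V(0) - 111) = 76*((-1 + 0) - 111) = 76*(-1 - 111) = 76*(-112) = -8512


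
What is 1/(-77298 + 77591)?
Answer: 1/293 ≈ 0.0034130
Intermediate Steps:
1/(-77298 + 77591) = 1/293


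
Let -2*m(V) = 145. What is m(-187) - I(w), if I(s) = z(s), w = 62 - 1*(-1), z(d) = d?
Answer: -271/2 ≈ -135.50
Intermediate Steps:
m(V) = -145/2 (m(V) = -½*145 = -145/2)
w = 63 (w = 62 + 1 = 63)
I(s) = s
m(-187) - I(w) = -145/2 - 1*63 = -145/2 - 63 = -271/2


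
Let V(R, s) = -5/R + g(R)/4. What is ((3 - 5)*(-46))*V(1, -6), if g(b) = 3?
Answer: -391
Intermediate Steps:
V(R, s) = ¾ - 5/R (V(R, s) = -5/R + 3/4 = -5/R + 3*(¼) = -5/R + ¾ = ¾ - 5/R)
((3 - 5)*(-46))*V(1, -6) = ((3 - 5)*(-46))*(¾ - 5/1) = (-2*(-46))*(¾ - 5*1) = 92*(¾ - 5) = 92*(-17/4) = -391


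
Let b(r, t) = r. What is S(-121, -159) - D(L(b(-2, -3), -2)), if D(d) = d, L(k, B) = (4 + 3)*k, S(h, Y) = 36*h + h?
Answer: -4463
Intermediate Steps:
S(h, Y) = 37*h
L(k, B) = 7*k
S(-121, -159) - D(L(b(-2, -3), -2)) = 37*(-121) - 7*(-2) = -4477 - 1*(-14) = -4477 + 14 = -4463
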